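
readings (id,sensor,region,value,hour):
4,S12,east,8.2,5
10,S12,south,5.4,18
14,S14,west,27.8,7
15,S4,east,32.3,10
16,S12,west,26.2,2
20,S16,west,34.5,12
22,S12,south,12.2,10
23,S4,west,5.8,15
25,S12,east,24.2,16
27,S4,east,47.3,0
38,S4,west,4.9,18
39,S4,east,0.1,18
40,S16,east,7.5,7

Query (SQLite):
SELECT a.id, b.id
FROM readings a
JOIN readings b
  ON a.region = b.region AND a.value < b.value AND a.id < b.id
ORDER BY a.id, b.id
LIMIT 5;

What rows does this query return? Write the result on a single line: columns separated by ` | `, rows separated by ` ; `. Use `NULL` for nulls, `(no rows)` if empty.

4 | 15 ; 4 | 25 ; 4 | 27 ; 10 | 22 ; 14 | 20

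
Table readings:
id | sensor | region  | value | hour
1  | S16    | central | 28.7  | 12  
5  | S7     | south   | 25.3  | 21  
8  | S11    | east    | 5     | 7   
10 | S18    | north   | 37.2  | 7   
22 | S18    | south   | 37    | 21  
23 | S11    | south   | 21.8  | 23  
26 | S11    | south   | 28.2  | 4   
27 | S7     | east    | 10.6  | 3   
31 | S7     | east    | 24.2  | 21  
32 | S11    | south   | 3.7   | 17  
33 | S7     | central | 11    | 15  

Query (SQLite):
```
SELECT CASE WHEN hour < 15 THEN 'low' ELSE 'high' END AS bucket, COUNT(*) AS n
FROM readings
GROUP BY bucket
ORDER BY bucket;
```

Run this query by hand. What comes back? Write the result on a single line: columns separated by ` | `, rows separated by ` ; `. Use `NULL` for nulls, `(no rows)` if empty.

high | 6 ; low | 5

Bucket rows by hour < 15 → 'low' else 'high'; count each bucket.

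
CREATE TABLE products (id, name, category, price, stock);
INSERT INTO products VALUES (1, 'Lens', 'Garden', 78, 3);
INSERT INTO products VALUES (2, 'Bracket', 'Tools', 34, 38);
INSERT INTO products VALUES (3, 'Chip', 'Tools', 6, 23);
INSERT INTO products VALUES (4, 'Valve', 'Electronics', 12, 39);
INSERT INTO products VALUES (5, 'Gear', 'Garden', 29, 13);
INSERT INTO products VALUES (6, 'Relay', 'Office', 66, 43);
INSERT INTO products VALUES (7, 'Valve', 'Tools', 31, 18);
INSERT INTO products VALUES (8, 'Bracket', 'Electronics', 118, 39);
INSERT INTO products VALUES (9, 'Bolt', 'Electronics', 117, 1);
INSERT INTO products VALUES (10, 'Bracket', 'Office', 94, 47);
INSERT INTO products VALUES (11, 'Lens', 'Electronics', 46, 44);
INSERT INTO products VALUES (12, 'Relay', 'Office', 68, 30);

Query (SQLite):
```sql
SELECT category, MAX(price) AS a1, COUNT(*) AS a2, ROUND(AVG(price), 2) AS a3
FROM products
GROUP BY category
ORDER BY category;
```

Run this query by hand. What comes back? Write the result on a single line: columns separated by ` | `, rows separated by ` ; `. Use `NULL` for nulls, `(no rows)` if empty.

Group products by category.
Per group compute: MAX(price), COUNT(*), ROUND(AVG(price), 2).
  Electronics: ids {4, 8, 9, 11} → MAX(price)=118, COUNT(*)=4, ROUND(AVG(price), 2)=73.25
  Garden: ids {1, 5} → MAX(price)=78, COUNT(*)=2, ROUND(AVG(price), 2)=53.5
  Office: ids {6, 10, 12} → MAX(price)=94, COUNT(*)=3, ROUND(AVG(price), 2)=76
  Tools: ids {2, 3, 7} → MAX(price)=34, COUNT(*)=3, ROUND(AVG(price), 2)=23.67

Electronics | 118 | 4 | 73.25 ; Garden | 78 | 2 | 53.5 ; Office | 94 | 3 | 76 ; Tools | 34 | 3 | 23.67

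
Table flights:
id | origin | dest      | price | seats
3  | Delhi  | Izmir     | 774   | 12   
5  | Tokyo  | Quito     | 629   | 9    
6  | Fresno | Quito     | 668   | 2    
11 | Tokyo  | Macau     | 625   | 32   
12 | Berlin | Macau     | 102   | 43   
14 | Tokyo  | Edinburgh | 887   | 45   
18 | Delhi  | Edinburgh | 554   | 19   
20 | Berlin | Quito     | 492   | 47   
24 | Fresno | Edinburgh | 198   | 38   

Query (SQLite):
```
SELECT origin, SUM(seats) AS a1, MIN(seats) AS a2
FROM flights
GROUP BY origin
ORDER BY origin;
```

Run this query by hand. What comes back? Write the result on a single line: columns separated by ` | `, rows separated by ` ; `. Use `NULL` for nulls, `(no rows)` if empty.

Berlin | 90 | 43 ; Delhi | 31 | 12 ; Fresno | 40 | 2 ; Tokyo | 86 | 9

Group flights by origin.
Per group compute: SUM(seats), MIN(seats).
  Berlin: ids {12, 20} → SUM(seats)=90, MIN(seats)=43
  Delhi: ids {3, 18} → SUM(seats)=31, MIN(seats)=12
  Fresno: ids {6, 24} → SUM(seats)=40, MIN(seats)=2
  Tokyo: ids {5, 11, 14} → SUM(seats)=86, MIN(seats)=9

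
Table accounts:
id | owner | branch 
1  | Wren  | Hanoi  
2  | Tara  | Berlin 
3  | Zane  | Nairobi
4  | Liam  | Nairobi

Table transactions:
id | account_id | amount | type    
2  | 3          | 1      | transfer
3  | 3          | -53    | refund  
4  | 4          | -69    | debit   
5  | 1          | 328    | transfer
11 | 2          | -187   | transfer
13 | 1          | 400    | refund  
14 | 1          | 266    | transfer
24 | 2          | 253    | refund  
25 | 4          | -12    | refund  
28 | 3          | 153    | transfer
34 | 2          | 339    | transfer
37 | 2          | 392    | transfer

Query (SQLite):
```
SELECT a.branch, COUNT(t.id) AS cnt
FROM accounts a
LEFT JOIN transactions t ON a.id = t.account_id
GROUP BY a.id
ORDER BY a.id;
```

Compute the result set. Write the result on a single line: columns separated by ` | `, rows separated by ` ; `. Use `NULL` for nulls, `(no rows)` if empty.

Hanoi | 3 ; Berlin | 4 ; Nairobi | 3 ; Nairobi | 2

LEFT JOIN keeps every accounts row; unmatched ones get NULL for transactions columns.
Group by accounts.id and compute COUNT(t.id). COUNT(col) of an all-NULL group is 0.
  1: ids {5, 13, 14} → COUNT(t.id)=3
  2: ids {11, 24, 34, 37} → COUNT(t.id)=4
  3: ids {2, 3, 28} → COUNT(t.id)=3
  4: ids {4, 25} → COUNT(t.id)=2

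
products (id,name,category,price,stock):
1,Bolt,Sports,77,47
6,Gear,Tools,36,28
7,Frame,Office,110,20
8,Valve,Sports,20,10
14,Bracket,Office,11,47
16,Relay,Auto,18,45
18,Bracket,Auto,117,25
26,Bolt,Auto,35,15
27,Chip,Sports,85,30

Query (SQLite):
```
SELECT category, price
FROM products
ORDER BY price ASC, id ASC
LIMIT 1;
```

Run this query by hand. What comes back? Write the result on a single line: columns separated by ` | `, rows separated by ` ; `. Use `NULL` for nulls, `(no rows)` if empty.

Office | 11

Sort by price asc, tiebreak id asc: (11, id=14), (18, id=16), (20, id=8), (35, id=26) …. Take first 1.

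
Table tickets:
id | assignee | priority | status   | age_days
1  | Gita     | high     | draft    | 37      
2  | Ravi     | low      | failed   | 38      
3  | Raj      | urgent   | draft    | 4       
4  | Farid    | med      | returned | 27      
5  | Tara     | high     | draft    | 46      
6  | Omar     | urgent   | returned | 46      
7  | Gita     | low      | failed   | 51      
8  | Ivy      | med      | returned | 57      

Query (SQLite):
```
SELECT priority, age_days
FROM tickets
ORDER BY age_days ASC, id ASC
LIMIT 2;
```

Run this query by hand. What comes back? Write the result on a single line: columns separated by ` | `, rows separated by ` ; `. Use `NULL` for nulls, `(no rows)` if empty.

Sort by age_days asc, tiebreak id asc: (4, id=3), (27, id=4), (37, id=1), (38, id=2), (46, id=5) …. Take first 2.

urgent | 4 ; med | 27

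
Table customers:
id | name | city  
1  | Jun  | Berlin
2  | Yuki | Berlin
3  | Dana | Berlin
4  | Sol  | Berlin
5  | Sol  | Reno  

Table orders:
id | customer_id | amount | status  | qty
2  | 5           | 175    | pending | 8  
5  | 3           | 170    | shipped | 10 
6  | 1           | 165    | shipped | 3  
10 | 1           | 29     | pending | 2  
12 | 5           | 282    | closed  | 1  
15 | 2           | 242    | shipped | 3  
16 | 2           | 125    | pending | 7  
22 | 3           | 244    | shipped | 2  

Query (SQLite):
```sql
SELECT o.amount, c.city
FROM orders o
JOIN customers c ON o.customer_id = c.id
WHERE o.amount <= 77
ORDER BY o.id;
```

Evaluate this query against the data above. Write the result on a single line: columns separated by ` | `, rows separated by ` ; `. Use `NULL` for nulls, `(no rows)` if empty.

29 | Berlin

Each orders row matches the customers row where customer_id = customers.id.
Then keep rows with o.amount <= 77.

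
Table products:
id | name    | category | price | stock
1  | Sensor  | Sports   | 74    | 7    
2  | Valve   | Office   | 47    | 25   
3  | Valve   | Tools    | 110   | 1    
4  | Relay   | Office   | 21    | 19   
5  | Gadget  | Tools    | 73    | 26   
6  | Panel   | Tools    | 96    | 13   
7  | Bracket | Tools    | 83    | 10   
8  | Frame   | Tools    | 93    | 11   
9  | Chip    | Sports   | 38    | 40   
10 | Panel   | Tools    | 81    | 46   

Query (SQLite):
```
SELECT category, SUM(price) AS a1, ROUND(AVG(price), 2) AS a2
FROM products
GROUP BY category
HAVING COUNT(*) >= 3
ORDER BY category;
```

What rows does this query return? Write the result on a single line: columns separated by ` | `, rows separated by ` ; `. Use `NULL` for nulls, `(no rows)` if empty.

Group products by category.
Per group compute: SUM(price), ROUND(AVG(price), 2).
HAVING: drop groups with fewer than 3 rows.
  Office: ids {2, 4} → SUM(price)=68, ROUND(AVG(price), 2)=34
  Sports: ids {1, 9} → SUM(price)=112, ROUND(AVG(price), 2)=56
  Tools: ids {3, 5, 6, 7, 8, 10} → SUM(price)=536, ROUND(AVG(price), 2)=89.33

Tools | 536 | 89.33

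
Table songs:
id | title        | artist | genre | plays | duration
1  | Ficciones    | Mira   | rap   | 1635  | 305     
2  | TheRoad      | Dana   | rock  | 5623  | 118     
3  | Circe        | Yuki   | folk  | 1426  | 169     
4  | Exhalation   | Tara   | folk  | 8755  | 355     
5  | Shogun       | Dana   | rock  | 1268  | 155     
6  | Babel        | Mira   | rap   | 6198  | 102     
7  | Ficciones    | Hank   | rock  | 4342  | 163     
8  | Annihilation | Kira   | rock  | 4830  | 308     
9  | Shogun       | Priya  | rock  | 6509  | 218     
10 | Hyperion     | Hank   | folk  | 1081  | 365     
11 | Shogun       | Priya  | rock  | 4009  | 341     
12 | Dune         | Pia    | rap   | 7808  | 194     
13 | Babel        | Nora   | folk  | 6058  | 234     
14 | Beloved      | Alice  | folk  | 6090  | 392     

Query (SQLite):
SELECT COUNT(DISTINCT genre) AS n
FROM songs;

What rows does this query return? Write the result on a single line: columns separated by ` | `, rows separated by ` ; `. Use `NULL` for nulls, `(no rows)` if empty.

3

Count distinct non-NULL genre values.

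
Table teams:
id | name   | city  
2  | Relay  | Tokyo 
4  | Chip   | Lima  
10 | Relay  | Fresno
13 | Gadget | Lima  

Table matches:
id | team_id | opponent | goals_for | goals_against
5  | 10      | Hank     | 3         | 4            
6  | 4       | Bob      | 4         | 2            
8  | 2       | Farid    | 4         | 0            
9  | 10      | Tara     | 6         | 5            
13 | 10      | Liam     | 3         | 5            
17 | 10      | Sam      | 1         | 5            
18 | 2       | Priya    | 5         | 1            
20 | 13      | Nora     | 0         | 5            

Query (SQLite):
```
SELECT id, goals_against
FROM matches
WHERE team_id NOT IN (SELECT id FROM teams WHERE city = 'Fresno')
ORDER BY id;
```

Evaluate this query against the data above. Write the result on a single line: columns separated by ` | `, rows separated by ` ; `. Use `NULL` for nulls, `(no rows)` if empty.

Inner query: teams.id where city = 'Fresno'.
Outer: keep matches rows whose team_id is not in that set.
Inner query → {10}

6 | 2 ; 8 | 0 ; 18 | 1 ; 20 | 5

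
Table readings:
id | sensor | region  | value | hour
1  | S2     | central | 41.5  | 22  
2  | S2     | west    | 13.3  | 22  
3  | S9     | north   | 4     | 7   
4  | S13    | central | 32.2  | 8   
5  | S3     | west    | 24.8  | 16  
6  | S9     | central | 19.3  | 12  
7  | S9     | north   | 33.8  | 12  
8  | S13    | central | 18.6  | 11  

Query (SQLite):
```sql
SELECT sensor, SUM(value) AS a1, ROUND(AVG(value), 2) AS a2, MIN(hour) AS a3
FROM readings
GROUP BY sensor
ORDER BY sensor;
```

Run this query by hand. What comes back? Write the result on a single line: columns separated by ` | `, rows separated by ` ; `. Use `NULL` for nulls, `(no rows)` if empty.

S13 | 50.8 | 25.4 | 8 ; S2 | 54.8 | 27.4 | 22 ; S3 | 24.8 | 24.8 | 16 ; S9 | 57.1 | 19.03 | 7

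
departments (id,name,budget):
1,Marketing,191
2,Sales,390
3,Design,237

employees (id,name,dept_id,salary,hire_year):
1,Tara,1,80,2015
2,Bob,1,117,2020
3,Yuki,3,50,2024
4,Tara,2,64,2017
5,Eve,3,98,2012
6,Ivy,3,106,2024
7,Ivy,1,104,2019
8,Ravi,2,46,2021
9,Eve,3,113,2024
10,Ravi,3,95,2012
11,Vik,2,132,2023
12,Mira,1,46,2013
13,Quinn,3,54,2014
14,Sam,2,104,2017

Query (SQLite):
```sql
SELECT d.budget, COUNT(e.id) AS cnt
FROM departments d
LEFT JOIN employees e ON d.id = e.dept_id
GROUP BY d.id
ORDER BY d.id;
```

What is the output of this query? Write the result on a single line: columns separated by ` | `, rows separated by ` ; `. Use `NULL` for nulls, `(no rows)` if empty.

191 | 4 ; 390 | 4 ; 237 | 6

LEFT JOIN keeps every departments row; unmatched ones get NULL for employees columns.
Group by departments.id and compute COUNT(e.id). COUNT(col) of an all-NULL group is 0.
  1: ids {1, 2, 7, 12} → COUNT(e.id)=4
  2: ids {4, 8, 11, 14} → COUNT(e.id)=4
  3: ids {3, 5, 6, 9, 10, 13} → COUNT(e.id)=6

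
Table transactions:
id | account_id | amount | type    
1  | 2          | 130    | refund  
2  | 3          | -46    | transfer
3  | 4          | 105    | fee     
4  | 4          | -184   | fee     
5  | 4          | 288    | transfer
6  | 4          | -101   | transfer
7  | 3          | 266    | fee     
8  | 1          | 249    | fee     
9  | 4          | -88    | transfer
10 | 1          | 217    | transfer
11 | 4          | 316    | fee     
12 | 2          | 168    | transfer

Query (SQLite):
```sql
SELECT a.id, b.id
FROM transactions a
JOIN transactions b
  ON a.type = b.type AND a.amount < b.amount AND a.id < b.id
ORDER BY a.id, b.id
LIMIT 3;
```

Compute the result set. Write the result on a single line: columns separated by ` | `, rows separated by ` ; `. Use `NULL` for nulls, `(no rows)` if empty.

Pairs (a,b) with same type, a.amount < b.amount, a.id < b.id.
type groups: fee:{3,4,7,8,11} refund:{1} transfer:{2,5,6,9,10,12}
Ordered by (a.id, b.id); first 3.

2 | 5 ; 2 | 10 ; 2 | 12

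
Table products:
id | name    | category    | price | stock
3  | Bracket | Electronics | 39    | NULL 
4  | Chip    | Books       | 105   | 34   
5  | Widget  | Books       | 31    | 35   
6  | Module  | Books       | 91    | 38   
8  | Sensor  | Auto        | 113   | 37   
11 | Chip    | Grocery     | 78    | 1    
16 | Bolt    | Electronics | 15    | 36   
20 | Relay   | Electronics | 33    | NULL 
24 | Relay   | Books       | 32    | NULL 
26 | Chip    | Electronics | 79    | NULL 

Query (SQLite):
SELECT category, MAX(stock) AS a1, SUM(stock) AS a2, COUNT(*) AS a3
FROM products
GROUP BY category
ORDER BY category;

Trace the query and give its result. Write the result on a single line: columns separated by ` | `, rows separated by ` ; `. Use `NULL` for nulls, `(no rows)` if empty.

Auto | 37 | 37 | 1 ; Books | 38 | 107 | 4 ; Electronics | 36 | 36 | 4 ; Grocery | 1 | 1 | 1

Group products by category.
Per group compute: MAX(stock), SUM(stock), COUNT(*).
  Auto: ids {8} → MAX(stock)=37, SUM(stock)=37, COUNT(*)=1
  Books: ids {4, 5, 6, 24} → MAX(stock)=38, SUM(stock)=107, COUNT(*)=4
  Electronics: ids {3, 16, 20, 26} → MAX(stock)=36, SUM(stock)=36, COUNT(*)=4
  Grocery: ids {11} → MAX(stock)=1, SUM(stock)=1, COUNT(*)=1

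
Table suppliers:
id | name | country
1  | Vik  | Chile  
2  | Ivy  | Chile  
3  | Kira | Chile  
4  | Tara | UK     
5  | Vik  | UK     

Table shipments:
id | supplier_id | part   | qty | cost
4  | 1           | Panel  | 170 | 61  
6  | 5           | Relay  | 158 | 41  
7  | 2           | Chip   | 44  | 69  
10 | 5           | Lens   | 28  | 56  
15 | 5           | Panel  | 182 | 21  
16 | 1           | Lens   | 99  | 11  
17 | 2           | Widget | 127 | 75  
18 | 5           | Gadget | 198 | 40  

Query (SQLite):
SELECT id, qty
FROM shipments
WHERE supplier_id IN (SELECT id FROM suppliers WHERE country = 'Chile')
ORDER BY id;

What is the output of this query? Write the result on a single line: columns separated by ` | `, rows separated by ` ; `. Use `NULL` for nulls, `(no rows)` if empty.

4 | 170 ; 7 | 44 ; 16 | 99 ; 17 | 127

Inner query: suppliers.id where country = 'Chile'.
Outer: keep shipments rows whose supplier_id is in that set.
Inner query → {1, 2, 3}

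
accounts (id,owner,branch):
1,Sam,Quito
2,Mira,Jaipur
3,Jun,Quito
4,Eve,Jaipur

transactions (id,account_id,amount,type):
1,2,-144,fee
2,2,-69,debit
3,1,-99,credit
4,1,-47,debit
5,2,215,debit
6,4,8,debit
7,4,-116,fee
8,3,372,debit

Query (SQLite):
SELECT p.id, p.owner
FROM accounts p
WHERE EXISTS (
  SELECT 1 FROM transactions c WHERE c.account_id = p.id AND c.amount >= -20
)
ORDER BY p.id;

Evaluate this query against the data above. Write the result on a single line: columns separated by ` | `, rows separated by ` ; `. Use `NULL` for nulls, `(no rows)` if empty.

For each accounts row, check whether any transactions with matching account_id has amount >= -20.
Keep rows where that is true.

2 | Mira ; 3 | Jun ; 4 | Eve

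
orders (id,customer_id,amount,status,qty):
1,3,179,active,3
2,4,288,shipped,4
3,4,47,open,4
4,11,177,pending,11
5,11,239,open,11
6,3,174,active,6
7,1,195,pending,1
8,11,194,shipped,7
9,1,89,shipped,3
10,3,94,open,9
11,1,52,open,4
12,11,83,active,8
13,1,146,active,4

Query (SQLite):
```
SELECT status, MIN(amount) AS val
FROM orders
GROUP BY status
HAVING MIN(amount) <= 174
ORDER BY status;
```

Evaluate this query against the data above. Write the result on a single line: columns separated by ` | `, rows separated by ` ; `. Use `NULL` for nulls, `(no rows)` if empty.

Partition orders by status; compute MIN(amount) within each group.
HAVING: keep groups where MIN(amount) <= 174.
  active: ids {1, 6, 12, 13} → MIN(amount)=83
  open: ids {3, 5, 10, 11} → MIN(amount)=47
  pending: ids {4, 7} → MIN(amount)=177
  shipped: ids {2, 8, 9} → MIN(amount)=89

active | 83 ; open | 47 ; shipped | 89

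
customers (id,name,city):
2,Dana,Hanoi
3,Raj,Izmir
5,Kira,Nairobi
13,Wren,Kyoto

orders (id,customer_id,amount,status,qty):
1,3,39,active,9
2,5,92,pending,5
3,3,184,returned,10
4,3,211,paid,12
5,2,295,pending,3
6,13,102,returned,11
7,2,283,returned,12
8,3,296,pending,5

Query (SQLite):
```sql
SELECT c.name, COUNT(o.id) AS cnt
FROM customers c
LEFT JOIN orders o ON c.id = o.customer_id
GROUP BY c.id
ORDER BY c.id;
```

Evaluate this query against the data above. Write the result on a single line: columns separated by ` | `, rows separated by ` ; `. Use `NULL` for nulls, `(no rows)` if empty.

Dana | 2 ; Raj | 4 ; Kira | 1 ; Wren | 1

LEFT JOIN keeps every customers row; unmatched ones get NULL for orders columns.
Group by customers.id and compute COUNT(o.id). COUNT(col) of an all-NULL group is 0.
  2: ids {5, 7} → COUNT(o.id)=2
  3: ids {1, 3, 4, 8} → COUNT(o.id)=4
  5: ids {2} → COUNT(o.id)=1
  13: ids {6} → COUNT(o.id)=1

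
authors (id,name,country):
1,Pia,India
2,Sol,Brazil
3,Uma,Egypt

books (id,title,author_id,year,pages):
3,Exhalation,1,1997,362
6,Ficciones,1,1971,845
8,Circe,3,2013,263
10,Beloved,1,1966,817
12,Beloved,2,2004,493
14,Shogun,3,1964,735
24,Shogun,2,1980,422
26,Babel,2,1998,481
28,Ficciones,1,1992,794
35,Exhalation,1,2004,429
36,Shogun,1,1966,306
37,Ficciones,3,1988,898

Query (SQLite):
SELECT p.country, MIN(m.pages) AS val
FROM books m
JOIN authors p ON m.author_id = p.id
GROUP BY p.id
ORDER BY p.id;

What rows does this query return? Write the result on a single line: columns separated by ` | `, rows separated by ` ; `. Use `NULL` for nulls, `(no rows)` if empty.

Join each books row to its authors via author_id.
Group joined rows by authors.id; compute MIN(m.pages) per group.
  1: ids {3, 6, 10, 28, 35, 36} → MIN(m.pages)=306
  2: ids {12, 24, 26} → MIN(m.pages)=422
  3: ids {8, 14, 37} → MIN(m.pages)=263

India | 306 ; Brazil | 422 ; Egypt | 263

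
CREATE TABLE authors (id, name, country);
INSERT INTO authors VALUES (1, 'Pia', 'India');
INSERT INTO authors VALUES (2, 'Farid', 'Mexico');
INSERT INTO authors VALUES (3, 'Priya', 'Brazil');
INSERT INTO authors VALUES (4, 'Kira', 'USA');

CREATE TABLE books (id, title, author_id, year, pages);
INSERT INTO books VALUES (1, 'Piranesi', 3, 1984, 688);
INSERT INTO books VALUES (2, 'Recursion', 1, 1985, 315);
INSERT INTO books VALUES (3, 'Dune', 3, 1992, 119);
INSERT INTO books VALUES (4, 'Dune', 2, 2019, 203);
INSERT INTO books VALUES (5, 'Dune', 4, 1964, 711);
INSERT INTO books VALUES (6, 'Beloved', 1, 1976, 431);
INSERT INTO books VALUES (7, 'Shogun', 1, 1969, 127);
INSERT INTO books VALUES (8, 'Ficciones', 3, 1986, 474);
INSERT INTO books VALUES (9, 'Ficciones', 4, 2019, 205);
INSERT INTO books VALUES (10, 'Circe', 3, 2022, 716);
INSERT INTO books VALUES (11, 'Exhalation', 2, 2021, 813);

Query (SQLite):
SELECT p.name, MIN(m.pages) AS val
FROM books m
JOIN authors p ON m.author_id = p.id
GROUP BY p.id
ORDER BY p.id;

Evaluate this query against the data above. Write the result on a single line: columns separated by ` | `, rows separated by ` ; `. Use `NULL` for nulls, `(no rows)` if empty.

Join each books row to its authors via author_id.
Group joined rows by authors.id; compute MIN(m.pages) per group.
  1: ids {2, 6, 7} → MIN(m.pages)=127
  2: ids {4, 11} → MIN(m.pages)=203
  3: ids {1, 3, 8, 10} → MIN(m.pages)=119
  4: ids {5, 9} → MIN(m.pages)=205

Pia | 127 ; Farid | 203 ; Priya | 119 ; Kira | 205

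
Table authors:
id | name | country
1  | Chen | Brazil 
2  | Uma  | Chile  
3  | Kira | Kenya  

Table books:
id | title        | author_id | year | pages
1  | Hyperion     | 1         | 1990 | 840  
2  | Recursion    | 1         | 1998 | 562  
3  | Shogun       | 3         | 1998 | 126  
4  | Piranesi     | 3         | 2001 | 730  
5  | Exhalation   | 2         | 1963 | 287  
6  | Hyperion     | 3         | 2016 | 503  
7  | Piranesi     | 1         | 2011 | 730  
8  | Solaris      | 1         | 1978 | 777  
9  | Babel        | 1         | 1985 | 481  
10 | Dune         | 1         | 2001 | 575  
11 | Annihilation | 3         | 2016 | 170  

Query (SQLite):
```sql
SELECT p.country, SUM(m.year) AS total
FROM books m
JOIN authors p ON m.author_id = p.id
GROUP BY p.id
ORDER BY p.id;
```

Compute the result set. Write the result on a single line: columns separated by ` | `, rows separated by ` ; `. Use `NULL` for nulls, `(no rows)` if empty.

Brazil | 11963 ; Chile | 1963 ; Kenya | 8031

Join each books row to its authors via author_id.
Group joined rows by authors.id; compute SUM(m.year) per group.
  1: ids {1, 2, 7, 8, 9, 10} → SUM(m.year)=11963
  2: ids {5} → SUM(m.year)=1963
  3: ids {3, 4, 6, 11} → SUM(m.year)=8031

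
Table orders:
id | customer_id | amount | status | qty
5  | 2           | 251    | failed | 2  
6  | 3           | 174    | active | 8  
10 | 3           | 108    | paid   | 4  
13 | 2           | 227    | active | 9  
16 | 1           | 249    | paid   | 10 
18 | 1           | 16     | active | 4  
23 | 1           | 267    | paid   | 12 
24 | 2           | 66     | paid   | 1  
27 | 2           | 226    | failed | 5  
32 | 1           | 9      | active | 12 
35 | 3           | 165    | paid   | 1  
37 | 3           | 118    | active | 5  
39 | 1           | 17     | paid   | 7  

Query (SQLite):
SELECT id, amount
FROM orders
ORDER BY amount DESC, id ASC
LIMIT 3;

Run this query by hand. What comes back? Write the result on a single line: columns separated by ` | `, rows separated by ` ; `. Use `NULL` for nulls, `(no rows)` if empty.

Sort by amount desc, tiebreak id asc: (267, id=23), (251, id=5), (249, id=16), (227, id=13), (226, id=27), (174, id=6) …. Take first 3.

23 | 267 ; 5 | 251 ; 16 | 249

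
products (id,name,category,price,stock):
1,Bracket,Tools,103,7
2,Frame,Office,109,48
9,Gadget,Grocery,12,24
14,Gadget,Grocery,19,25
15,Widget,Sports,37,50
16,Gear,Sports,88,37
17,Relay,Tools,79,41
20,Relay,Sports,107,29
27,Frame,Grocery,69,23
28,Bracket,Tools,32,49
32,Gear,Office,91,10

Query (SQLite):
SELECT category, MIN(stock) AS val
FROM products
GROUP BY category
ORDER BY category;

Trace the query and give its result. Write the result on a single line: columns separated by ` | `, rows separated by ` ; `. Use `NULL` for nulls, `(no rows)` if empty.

Partition products by category; compute MIN(stock) within each group.
  Grocery: ids {9, 14, 27} → MIN(stock)=23
  Office: ids {2, 32} → MIN(stock)=10
  Sports: ids {15, 16, 20} → MIN(stock)=29
  Tools: ids {1, 17, 28} → MIN(stock)=7

Grocery | 23 ; Office | 10 ; Sports | 29 ; Tools | 7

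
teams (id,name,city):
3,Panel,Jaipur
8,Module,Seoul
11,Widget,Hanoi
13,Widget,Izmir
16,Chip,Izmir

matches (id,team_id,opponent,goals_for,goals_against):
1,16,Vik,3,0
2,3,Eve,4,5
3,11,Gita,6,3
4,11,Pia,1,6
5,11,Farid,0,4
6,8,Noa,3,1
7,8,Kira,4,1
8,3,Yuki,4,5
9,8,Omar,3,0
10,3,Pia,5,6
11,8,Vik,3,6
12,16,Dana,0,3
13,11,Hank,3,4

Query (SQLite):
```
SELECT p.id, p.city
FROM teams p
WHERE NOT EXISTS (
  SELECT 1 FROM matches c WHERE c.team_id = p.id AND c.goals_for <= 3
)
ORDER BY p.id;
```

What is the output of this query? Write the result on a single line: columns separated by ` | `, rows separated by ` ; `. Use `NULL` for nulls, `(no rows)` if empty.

For each teams row, check whether any matches with matching team_id has goals_for <= 3.
Keep rows where that is false.

3 | Jaipur ; 13 | Izmir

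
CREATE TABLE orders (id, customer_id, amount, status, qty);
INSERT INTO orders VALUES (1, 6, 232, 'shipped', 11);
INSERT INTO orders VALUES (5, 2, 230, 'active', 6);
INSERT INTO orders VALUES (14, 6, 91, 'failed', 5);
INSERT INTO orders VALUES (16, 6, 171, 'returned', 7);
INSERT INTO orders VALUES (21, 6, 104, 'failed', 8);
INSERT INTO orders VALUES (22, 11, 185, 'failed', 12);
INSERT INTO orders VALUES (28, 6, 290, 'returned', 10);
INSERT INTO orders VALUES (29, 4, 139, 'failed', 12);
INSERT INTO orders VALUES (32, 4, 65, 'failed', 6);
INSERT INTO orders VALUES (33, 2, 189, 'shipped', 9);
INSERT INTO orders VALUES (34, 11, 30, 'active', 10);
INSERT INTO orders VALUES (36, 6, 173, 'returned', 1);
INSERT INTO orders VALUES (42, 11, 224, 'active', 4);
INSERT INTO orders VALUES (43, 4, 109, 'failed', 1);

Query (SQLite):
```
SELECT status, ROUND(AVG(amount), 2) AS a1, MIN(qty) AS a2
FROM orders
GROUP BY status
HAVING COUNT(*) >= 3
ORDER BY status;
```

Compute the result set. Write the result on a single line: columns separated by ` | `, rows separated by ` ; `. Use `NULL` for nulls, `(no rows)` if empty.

Group orders by status.
Per group compute: ROUND(AVG(amount), 2), MIN(qty).
HAVING: drop groups with fewer than 3 rows.
  active: ids {5, 34, 42} → ROUND(AVG(amount), 2)=161.33, MIN(qty)=4
  failed: ids {14, 21, 22, 29, 32, 43} → ROUND(AVG(amount), 2)=115.5, MIN(qty)=1
  returned: ids {16, 28, 36} → ROUND(AVG(amount), 2)=211.33, MIN(qty)=1
  shipped: ids {1, 33} → ROUND(AVG(amount), 2)=210.5, MIN(qty)=9

active | 161.33 | 4 ; failed | 115.5 | 1 ; returned | 211.33 | 1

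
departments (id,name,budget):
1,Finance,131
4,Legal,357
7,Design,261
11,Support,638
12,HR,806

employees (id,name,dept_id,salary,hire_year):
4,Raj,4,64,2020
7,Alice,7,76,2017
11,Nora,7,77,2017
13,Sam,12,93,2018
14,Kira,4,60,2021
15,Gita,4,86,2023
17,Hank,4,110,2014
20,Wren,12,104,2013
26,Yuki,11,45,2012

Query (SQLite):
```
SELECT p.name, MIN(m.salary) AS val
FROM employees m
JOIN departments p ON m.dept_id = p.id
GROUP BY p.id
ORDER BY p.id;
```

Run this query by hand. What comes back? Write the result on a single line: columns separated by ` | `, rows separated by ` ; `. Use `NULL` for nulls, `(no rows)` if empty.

Legal | 60 ; Design | 76 ; Support | 45 ; HR | 93

Join each employees row to its departments via dept_id.
Group joined rows by departments.id; compute MIN(m.salary) per group.
  4: ids {4, 14, 15, 17} → MIN(m.salary)=60
  7: ids {7, 11} → MIN(m.salary)=76
  11: ids {26} → MIN(m.salary)=45
  12: ids {13, 20} → MIN(m.salary)=93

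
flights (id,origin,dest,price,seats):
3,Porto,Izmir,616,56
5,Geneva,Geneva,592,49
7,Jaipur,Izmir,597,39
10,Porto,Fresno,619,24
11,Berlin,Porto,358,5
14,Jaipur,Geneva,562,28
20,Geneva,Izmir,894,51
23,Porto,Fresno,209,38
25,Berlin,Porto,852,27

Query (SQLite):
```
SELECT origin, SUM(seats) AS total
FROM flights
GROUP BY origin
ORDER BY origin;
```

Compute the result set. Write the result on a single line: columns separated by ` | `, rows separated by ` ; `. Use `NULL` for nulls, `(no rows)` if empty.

Berlin | 32 ; Geneva | 100 ; Jaipur | 67 ; Porto | 118

Partition flights by origin; compute SUM(seats) within each group.
  Berlin: ids {11, 25} → SUM(seats)=32
  Geneva: ids {5, 20} → SUM(seats)=100
  Jaipur: ids {7, 14} → SUM(seats)=67
  Porto: ids {3, 10, 23} → SUM(seats)=118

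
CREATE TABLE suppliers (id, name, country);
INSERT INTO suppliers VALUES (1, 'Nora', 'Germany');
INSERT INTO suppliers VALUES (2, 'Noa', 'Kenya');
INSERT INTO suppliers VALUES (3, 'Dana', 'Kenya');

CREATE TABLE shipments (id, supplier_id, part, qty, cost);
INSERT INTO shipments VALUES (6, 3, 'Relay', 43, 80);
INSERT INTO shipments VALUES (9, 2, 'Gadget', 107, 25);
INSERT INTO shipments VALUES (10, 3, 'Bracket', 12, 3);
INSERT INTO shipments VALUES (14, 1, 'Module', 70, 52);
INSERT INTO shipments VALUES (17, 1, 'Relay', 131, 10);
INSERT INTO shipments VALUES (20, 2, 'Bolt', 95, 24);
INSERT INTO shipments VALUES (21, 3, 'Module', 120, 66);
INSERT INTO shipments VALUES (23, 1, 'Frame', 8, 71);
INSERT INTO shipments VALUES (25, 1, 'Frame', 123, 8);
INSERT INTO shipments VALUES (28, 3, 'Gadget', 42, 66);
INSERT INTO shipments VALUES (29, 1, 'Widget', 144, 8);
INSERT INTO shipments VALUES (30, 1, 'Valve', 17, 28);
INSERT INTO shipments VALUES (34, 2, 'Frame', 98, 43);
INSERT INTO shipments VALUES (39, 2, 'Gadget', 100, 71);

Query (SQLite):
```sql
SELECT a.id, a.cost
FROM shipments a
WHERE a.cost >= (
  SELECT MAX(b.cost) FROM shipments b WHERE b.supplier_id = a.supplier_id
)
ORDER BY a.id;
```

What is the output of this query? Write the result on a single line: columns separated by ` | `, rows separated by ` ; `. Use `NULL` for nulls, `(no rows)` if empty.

6 | 80 ; 23 | 71 ; 39 | 71

For each shipments row a, compute MAX(cost) over rows sharing a.supplier_id.
Keep row a if a.cost >= that per-group MAX.
  supplier_id=1: MAX(cost) = 71
  supplier_id=2: MAX(cost) = 71
  supplier_id=3: MAX(cost) = 80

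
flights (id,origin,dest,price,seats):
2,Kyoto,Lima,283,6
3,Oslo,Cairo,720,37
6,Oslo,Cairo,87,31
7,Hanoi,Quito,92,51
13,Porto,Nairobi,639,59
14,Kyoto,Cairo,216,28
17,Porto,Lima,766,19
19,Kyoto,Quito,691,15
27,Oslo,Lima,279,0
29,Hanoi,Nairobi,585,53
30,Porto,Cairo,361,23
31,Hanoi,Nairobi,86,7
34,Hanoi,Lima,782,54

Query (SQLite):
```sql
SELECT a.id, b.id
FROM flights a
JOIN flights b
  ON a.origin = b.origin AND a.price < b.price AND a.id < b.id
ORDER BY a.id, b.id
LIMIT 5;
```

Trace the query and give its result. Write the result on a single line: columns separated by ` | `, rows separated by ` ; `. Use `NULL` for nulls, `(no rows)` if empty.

2 | 19 ; 6 | 27 ; 7 | 29 ; 7 | 34 ; 13 | 17

Pairs (a,b) with same origin, a.price < b.price, a.id < b.id.
origin groups: Hanoi:{7,29,31,34} Kyoto:{2,14,19} Oslo:{3,6,27} Porto:{13,17,30}
Ordered by (a.id, b.id); first 5.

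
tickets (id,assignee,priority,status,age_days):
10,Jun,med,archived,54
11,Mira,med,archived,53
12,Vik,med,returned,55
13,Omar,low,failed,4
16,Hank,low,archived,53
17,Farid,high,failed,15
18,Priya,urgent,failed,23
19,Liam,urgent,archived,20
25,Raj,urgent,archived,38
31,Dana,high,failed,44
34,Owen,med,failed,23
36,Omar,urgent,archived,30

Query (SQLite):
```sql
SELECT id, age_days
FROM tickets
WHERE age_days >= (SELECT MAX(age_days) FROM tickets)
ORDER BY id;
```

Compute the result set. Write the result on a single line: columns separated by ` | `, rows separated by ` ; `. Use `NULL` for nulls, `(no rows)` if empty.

Scalar subquery: MAX(age_days) over all tickets rows = 55.
Keep rows where age_days >= that value.

12 | 55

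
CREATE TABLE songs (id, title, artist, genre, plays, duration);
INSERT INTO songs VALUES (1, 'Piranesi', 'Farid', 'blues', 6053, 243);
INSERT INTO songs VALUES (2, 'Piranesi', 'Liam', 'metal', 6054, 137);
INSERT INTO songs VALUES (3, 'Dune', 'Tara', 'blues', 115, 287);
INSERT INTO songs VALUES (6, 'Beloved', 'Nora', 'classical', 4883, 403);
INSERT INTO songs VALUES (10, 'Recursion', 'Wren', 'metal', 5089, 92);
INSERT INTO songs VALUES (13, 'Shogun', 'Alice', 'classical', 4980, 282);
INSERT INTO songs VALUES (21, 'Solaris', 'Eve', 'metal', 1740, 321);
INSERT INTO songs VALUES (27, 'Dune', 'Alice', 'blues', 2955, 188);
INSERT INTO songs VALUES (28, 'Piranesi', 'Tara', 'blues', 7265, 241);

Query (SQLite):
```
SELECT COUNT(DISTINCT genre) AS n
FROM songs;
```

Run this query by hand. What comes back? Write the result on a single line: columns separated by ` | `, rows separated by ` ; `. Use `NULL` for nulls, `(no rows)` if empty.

3

Count distinct non-NULL genre values.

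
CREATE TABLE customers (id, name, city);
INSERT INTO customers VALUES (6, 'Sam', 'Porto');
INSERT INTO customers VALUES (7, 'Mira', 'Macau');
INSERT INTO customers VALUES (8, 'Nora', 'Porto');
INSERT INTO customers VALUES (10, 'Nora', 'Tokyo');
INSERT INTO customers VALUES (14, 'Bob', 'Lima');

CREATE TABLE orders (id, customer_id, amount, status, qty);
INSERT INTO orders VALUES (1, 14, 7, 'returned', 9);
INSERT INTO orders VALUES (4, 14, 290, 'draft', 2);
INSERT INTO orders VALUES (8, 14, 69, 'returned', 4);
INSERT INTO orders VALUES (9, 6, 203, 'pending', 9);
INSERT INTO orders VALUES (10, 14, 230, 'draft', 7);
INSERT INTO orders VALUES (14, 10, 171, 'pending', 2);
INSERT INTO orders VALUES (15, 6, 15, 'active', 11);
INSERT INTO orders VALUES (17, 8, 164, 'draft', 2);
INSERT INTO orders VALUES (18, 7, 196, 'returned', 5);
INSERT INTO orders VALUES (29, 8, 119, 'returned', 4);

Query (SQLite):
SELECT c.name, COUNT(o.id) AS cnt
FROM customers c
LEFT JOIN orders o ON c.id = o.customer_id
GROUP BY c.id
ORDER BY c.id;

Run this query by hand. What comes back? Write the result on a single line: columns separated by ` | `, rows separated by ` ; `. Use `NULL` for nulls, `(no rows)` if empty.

LEFT JOIN keeps every customers row; unmatched ones get NULL for orders columns.
Group by customers.id and compute COUNT(o.id). COUNT(col) of an all-NULL group is 0.
  6: ids {9, 15} → COUNT(o.id)=2
  7: ids {18} → COUNT(o.id)=1
  8: ids {17, 29} → COUNT(o.id)=2
  10: ids {14} → COUNT(o.id)=1
  14: ids {1, 4, 8, 10} → COUNT(o.id)=4

Sam | 2 ; Mira | 1 ; Nora | 2 ; Nora | 1 ; Bob | 4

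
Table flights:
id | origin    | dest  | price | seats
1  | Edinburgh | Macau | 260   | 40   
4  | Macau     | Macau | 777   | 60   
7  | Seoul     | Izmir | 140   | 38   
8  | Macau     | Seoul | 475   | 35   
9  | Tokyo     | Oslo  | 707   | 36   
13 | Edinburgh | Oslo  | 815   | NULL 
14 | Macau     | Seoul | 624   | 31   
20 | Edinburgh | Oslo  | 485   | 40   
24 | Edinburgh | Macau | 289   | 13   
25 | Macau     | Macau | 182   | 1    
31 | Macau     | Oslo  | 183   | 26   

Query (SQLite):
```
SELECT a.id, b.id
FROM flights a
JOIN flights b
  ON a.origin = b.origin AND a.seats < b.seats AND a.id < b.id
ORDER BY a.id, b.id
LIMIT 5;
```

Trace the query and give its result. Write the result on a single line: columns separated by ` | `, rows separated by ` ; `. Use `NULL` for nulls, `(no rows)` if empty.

Pairs (a,b) with same origin, a.seats < b.seats, a.id < b.id.
origin groups: Edinburgh:{1,13,20,24} Macau:{4,8,14,25,31} Seoul:{7} Tokyo:{9}
Ordered by (a.id, b.id); first 5.

25 | 31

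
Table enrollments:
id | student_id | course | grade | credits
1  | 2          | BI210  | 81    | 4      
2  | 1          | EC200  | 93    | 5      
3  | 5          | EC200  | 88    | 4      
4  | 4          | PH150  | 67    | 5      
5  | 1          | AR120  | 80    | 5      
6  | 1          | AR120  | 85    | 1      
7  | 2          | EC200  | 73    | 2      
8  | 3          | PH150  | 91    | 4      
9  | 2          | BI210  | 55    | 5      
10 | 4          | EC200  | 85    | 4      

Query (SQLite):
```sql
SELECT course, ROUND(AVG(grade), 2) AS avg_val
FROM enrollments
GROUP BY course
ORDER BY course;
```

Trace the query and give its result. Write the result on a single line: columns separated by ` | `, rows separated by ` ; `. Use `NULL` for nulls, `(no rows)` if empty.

Partition enrollments by course; compute ROUND(AVG(grade), 2) within each group.
  AR120: ids {5, 6} → ROUND(AVG(grade), 2)=82.5
  BI210: ids {1, 9} → ROUND(AVG(grade), 2)=68
  EC200: ids {2, 3, 7, 10} → ROUND(AVG(grade), 2)=84.75
  PH150: ids {4, 8} → ROUND(AVG(grade), 2)=79

AR120 | 82.5 ; BI210 | 68 ; EC200 | 84.75 ; PH150 | 79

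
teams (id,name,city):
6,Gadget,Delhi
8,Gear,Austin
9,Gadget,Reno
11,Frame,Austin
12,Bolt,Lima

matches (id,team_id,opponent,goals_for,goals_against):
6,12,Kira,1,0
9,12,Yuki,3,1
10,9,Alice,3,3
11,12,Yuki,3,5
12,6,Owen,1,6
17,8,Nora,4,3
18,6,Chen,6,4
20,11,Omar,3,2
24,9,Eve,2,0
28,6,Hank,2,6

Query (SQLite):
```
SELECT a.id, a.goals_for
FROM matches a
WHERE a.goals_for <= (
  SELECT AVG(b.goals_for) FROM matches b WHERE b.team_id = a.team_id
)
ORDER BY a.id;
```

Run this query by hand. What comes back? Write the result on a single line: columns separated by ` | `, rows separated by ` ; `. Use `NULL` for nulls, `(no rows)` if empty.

For each matches row a, compute AVG(goals_for) over rows sharing a.team_id.
Keep row a if a.goals_for <= that per-group AVG.
  team_id=6: AVG(goals_for) = 3.0
  team_id=8: AVG(goals_for) = 4.0
  team_id=9: AVG(goals_for) = 2.5
  team_id=11: AVG(goals_for) = 3.0
  team_id=12: AVG(goals_for) = 2.333333

6 | 1 ; 12 | 1 ; 17 | 4 ; 20 | 3 ; 24 | 2 ; 28 | 2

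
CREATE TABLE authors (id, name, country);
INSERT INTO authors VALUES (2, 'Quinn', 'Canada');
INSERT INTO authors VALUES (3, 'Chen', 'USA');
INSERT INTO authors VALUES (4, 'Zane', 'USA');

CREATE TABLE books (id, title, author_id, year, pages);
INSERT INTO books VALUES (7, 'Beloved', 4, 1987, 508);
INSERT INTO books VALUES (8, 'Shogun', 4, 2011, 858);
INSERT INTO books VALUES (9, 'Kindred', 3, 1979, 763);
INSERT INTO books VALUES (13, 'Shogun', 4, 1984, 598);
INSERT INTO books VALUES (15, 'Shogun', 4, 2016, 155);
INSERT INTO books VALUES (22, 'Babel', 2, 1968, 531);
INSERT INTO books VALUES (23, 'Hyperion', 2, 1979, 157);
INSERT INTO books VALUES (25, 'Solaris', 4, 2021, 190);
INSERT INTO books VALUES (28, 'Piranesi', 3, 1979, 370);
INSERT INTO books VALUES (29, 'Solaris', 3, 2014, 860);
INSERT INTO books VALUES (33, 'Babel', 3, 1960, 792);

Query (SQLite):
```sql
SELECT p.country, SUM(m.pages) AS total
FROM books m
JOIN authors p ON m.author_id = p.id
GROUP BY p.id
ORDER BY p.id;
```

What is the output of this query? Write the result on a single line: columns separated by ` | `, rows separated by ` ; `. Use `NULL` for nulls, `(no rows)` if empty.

Join each books row to its authors via author_id.
Group joined rows by authors.id; compute SUM(m.pages) per group.
  2: ids {22, 23} → SUM(m.pages)=688
  3: ids {9, 28, 29, 33} → SUM(m.pages)=2785
  4: ids {7, 8, 13, 15, 25} → SUM(m.pages)=2309

Canada | 688 ; USA | 2785 ; USA | 2309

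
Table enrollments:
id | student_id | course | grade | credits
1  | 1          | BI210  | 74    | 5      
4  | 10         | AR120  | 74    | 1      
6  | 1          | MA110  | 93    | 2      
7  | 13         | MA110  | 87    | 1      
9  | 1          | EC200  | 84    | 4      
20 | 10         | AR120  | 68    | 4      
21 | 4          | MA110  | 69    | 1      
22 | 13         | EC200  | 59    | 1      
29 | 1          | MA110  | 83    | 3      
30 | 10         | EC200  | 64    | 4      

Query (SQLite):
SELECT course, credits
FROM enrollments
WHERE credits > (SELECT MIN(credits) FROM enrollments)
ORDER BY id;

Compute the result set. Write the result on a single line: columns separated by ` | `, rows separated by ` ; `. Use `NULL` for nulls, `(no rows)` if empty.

BI210 | 5 ; MA110 | 2 ; EC200 | 4 ; AR120 | 4 ; MA110 | 3 ; EC200 | 4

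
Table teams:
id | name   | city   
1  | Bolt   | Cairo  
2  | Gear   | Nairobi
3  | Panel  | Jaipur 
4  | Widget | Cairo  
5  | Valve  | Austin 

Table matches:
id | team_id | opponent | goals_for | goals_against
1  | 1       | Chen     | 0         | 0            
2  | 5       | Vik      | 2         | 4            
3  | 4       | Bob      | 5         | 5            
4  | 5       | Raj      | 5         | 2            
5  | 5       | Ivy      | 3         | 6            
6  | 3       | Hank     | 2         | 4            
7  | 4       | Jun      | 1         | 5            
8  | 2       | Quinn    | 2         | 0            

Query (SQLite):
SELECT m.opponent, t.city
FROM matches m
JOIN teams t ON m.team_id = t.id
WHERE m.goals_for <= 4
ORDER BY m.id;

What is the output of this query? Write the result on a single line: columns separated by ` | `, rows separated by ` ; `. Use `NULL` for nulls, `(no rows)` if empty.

Each matches row matches the teams row where team_id = teams.id.
Then keep rows with m.goals_for <= 4.

Chen | Cairo ; Vik | Austin ; Ivy | Austin ; Hank | Jaipur ; Jun | Cairo ; Quinn | Nairobi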